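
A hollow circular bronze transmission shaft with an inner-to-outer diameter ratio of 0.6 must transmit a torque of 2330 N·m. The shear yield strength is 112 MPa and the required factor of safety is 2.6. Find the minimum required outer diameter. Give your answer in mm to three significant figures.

d_o = 68.1 mm

τ_allow = 112/2.6 = 43.08 MPa.
For a hollow shaft τ = 16T/[πd_o³(1−k⁴)] with k = 0.6, so 1−k⁴ = 0.8704.
d_o³ = 16T/[π τ_allow (1−k⁴)] = 16×2330000/(π×43.08×0.8704) = 316500 mm³.
d_o = 68.15 mm.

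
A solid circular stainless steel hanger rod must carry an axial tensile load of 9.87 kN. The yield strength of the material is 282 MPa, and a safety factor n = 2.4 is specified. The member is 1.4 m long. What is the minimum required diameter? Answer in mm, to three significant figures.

d = 10.3 mm

Allowable stress σ_allow = 282/2.4 = 117.5 MPa.
Required area A = F/σ_allow = 9870.0/117.5 = 84.00 mm².
A = πd²/4 → d = √(4A/π) = 10.34 mm.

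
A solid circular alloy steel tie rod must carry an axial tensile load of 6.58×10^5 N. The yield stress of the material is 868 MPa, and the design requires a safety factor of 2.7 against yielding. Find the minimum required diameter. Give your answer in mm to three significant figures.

Allowable stress σ_allow = 868/2.7 = 321.5 MPa.
Required area A = F/σ_allow = 658000/321.5 = 2047 mm².
A = πd²/4 → d = √(4A/π) = 51.05 mm.

d = 51.0 mm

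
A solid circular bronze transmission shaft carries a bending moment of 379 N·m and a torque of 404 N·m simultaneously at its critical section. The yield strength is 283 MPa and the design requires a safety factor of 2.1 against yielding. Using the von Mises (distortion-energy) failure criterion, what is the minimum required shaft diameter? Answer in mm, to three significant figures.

d = 33.9 mm

σ_allow = σ_y/n = 283/2.1 = 134.8 MPa.
For a solid shaft σ_b = 32M/(πd³) and τ = 16T/(πd³), so the von Mises stress is σ' = (16/πd³)·√(4M²+3T²).
√(4M²+3T²) = √(4×(379000)² + 3×(404000)²) = 1.032×10^6 N·mm.
d³ = 16×1.032×10^6/(π×134.8) = 38990 mm³.
d = 33.91 mm.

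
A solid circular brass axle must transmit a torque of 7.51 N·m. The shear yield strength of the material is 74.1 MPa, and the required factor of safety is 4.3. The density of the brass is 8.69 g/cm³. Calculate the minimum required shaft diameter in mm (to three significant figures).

Allowable shear stress τ_allow = 74.1/4.3 = 17.23 MPa.
For a solid shaft τ = 16T/(πd³), so d³ = 16T/(π τ_allow) = 16×7510.0/(π×17.23) = 2220 mm³.
d = (2220)^(1/3) = 13.04 mm.

d = 13.0 mm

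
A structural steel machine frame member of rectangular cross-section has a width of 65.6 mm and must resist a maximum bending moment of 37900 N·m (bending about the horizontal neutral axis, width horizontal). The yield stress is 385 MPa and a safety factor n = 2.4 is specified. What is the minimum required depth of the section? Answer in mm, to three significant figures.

σ_allow = 385/2.4 = 160.4 MPa.
For a rectangular section σ = 6M/(bh²), so h² = 6M/(b σ_allow) = 6×3.7900×10^7/(65.6×160.4) = 21610 mm².
h = 147.0 mm.

h = 147 mm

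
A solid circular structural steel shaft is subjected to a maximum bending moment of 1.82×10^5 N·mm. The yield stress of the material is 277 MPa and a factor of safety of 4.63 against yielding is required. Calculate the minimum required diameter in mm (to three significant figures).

d = 31.4 mm

σ_allow = 277/4.63 = 59.83 MPa.
For a solid circular section σ = 32M/(πd³), so d³ = 32M/(π σ_allow) = 32×182000/(π×59.83) = 30990 mm³.
d = 31.41 mm.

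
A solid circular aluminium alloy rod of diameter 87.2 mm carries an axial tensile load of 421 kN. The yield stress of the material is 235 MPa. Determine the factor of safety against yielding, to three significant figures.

A = πd²/4 = 5972 mm².
σ = F/A = 421000/5972 = 70.50 MPa.
n = 235/70.50 = 3.334.

n = 3.33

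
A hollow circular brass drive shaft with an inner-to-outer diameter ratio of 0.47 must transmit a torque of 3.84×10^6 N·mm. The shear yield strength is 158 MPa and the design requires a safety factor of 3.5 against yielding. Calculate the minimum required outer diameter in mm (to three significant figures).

τ_allow = 158/3.5 = 45.14 MPa.
For a hollow shaft τ = 16T/[πd_o³(1−k⁴)] with k = 0.47, so 1−k⁴ = 0.9512.
d_o³ = 16T/[π τ_allow (1−k⁴)] = 16×3840000/(π×45.14×0.9512) = 455400 mm³.
d_o = 76.94 mm.

d_o = 76.9 mm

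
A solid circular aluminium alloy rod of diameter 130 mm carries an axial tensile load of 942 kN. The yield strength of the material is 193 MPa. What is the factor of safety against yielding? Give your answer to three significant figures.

n = 2.72

A = πd²/4 = 13270 mm².
σ = F/A = 942000/13270 = 70.97 MPa.
n = 193/70.97 = 2.719.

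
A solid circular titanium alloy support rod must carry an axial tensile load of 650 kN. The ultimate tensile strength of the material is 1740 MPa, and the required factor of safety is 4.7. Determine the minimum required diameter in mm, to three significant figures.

d = 47.3 mm

Allowable stress σ_allow = 1740/4.7 = 370.2 MPa.
Required area A = F/σ_allow = 650000/370.2 = 1756 mm².
A = πd²/4 → d = √(4A/π) = 47.28 mm.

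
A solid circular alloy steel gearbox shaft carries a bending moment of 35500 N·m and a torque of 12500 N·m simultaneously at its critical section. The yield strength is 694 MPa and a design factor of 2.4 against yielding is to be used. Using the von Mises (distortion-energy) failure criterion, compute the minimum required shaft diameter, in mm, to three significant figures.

σ_allow = σ_y/n = 694/2.4 = 289.2 MPa.
For a solid shaft σ_b = 32M/(πd³) and τ = 16T/(πd³), so the von Mises stress is σ' = (16/πd³)·√(4M²+3T²).
√(4M²+3T²) = √(4×(3.550×10^7)² + 3×(1.250×10^7)²) = 7.423×10^7 N·mm.
d³ = 16×7.423×10^7/(π×289.2) = 1.307×10^6 mm³.
d = 109.3 mm.

d = 109 mm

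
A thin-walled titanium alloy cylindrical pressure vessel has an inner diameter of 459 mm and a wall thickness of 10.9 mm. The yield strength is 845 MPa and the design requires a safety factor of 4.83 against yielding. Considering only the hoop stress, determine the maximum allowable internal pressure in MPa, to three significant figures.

σ_allow = 845/4.83 = 174.9 MPa.
σ_h = pD/(2t) → p_allow = 2σ_allow t/D = 2×174.9×10.9/459 = 8.309 MPa.

p_allow = 8.31 MPa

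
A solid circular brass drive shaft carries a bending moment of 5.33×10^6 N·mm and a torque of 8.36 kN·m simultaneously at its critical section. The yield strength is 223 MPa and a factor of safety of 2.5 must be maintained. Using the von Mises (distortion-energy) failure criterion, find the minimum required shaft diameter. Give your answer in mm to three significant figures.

d = 101 mm

σ_allow = σ_y/n = 223/2.5 = 89.20 MPa.
For a solid shaft σ_b = 32M/(πd³) and τ = 16T/(πd³), so the von Mises stress is σ' = (16/πd³)·√(4M²+3T²).
√(4M²+3T²) = √(4×(5.330×10^6)² + 3×(8.360×10^6)²) = 1.798×10^7 N·mm.
d³ = 16×1.798×10^7/(π×89.20) = 1.027×10^6 mm³.
d = 100.9 mm.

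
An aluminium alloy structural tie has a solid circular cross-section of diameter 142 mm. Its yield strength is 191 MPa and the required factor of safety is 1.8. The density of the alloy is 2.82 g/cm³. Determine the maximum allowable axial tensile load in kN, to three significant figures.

F_allow = 1680 kN

σ_allow = 191/1.8 = 106.1 MPa.
A = πd²/4 = π×142²/4 = 15840 mm².
F_allow = σ_allow × A = 106.1×15840 = 1.680×10^6 N.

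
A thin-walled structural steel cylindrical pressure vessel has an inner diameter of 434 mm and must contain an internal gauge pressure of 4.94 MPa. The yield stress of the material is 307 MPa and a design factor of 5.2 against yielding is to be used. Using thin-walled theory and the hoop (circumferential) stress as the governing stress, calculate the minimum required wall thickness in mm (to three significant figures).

σ_allow = 307/5.2 = 59.04 MPa.
Hoop stress σ_h = pD/(2t), so t = pD/(2σ_allow) = 4.94×434/(2×59.04) = 18.16 mm.

t = 18.2 mm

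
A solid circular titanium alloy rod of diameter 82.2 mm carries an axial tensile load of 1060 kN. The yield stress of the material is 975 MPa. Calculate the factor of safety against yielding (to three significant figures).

n = 4.88

A = πd²/4 = 5307 mm².
σ = F/A = 1060000/5307 = 199.7 MPa.
n = 975/199.7 = 4.881.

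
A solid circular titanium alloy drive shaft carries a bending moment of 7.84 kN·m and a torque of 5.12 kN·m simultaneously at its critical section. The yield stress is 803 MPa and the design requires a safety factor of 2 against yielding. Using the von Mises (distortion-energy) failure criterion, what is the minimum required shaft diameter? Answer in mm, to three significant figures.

σ_allow = σ_y/n = 803/2 = 401.5 MPa.
For a solid shaft σ_b = 32M/(πd³) and τ = 16T/(πd³), so the von Mises stress is σ' = (16/πd³)·√(4M²+3T²).
√(4M²+3T²) = √(4×(7.840×10^6)² + 3×(5.120×10^6)²) = 1.801×10^7 N·mm.
d³ = 16×1.801×10^7/(π×401.5) = 228500 mm³.
d = 61.14 mm.

d = 61.1 mm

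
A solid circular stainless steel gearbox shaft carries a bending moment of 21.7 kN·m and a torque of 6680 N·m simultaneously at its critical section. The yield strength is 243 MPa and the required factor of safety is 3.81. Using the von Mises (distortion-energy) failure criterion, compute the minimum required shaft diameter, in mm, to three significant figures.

σ_allow = σ_y/n = 243/3.81 = 63.78 MPa.
For a solid shaft σ_b = 32M/(πd³) and τ = 16T/(πd³), so the von Mises stress is σ' = (16/πd³)·√(4M²+3T²).
√(4M²+3T²) = √(4×(2.170×10^7)² + 3×(6.680×10^6)²) = 4.492×10^7 N·mm.
d³ = 16×4.492×10^7/(π×63.78) = 3.587×10^6 mm³.
d = 153.1 mm.

d = 153 mm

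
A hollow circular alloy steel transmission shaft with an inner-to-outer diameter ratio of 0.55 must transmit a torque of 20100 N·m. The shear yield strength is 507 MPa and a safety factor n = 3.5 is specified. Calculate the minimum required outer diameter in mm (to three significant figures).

d_o = 92.0 mm

τ_allow = 507/3.5 = 144.9 MPa.
For a hollow shaft τ = 16T/[πd_o³(1−k⁴)] with k = 0.55, so 1−k⁴ = 0.9085.
d_o³ = 16T/[π τ_allow (1−k⁴)] = 16×2.0100×10^7/(π×144.9×0.9085) = 777900 mm³.
d_o = 91.97 mm.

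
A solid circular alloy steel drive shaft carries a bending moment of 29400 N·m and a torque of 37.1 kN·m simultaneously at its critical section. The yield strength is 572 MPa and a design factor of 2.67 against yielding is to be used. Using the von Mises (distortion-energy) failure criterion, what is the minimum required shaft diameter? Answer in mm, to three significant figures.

d = 127 mm

σ_allow = σ_y/n = 572/2.67 = 214.2 MPa.
For a solid shaft σ_b = 32M/(πd³) and τ = 16T/(πd³), so the von Mises stress is σ' = (16/πd³)·√(4M²+3T²).
√(4M²+3T²) = √(4×(2.940×10^7)² + 3×(3.710×10^7)²) = 8.710×10^7 N·mm.
d³ = 16×8.710×10^7/(π×214.2) = 2.071×10^6 mm³.
d = 127.5 mm.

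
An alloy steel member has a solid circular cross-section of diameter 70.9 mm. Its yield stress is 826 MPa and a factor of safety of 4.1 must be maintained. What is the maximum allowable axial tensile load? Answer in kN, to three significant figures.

F_allow = 795 kN

σ_allow = 826/4.1 = 201.5 MPa.
A = πd²/4 = π×70.9²/4 = 3948 mm².
F_allow = σ_allow × A = 201.5×3948 = 795400 N.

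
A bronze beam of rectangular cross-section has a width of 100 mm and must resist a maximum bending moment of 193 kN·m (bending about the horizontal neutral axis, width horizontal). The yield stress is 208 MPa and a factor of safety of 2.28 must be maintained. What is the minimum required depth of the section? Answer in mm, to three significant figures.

σ_allow = 208/2.28 = 91.23 MPa.
For a rectangular section σ = 6M/(bh²), so h² = 6M/(b σ_allow) = 6×1.9300×10^8/(100×91.23) = 126900 mm².
h = 356.3 mm.

h = 356 mm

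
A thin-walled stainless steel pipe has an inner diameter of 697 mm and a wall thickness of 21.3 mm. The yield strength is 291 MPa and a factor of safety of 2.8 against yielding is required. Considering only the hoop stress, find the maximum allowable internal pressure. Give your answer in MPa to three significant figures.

p_allow = 6.35 MPa

σ_allow = 291/2.8 = 103.9 MPa.
σ_h = pD/(2t) → p_allow = 2σ_allow t/D = 2×103.9×21.3/697 = 6.352 MPa.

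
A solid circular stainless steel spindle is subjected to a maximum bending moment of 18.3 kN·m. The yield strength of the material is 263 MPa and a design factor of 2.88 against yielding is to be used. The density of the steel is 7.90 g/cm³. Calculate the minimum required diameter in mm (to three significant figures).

d = 127 mm

σ_allow = 263/2.88 = 91.32 MPa.
For a solid circular section σ = 32M/(πd³), so d³ = 32M/(π σ_allow) = 32×1.8300×10^7/(π×91.32) = 2.041×10^6 mm³.
d = 126.9 mm.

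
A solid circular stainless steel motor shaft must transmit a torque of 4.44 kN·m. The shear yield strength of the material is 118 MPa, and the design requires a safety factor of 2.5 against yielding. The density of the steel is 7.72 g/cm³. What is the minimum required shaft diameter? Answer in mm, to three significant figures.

d = 78.2 mm

Allowable shear stress τ_allow = 118/2.5 = 47.20 MPa.
For a solid shaft τ = 16T/(πd³), so d³ = 16T/(π τ_allow) = 16×4440000/(π×47.20) = 479100 mm³.
d = (479100)^(1/3) = 78.25 mm.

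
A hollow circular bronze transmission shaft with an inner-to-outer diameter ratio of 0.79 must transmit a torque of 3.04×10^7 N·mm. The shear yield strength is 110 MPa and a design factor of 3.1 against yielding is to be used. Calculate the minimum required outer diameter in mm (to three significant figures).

τ_allow = 110/3.1 = 35.48 MPa.
For a hollow shaft τ = 16T/[πd_o³(1−k⁴)] with k = 0.79, so 1−k⁴ = 0.6105.
d_o³ = 16T/[π τ_allow (1−k⁴)] = 16×3.0400×10^7/(π×35.48×0.6105) = 7.147×10^6 mm³.
d_o = 192.6 mm.

d_o = 193 mm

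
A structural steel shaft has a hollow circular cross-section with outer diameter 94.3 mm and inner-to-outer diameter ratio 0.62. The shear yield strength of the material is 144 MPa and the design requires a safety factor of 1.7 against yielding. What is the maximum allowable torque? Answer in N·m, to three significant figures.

τ_allow = 144/1.7 = 84.71 MPa.
For a hollow shaft T_allow = τ_allow·πd_o³(1−k⁴)/16 with 1−k⁴ = 0.8522, so πd_o³(1−k⁴)/16 = 140300 mm³.
T_allow = 84.71×140300 = 1.189×10^7 N·mm = 11890 N·m.

T_allow = 11900 N·m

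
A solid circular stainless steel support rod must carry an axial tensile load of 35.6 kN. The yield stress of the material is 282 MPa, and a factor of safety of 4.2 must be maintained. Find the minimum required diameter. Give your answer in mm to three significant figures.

Allowable stress σ_allow = 282/4.2 = 67.14 MPa.
Required area A = F/σ_allow = 35600/67.14 = 530.2 mm².
A = πd²/4 → d = √(4A/π) = 25.98 mm.

d = 26.0 mm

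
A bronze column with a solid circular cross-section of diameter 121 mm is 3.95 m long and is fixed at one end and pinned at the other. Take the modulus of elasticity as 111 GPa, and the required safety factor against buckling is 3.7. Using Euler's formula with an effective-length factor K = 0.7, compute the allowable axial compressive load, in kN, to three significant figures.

P_allow = 408 kN

I = πd⁴/64 = π×121⁴/64 = 1.052×10^7 mm⁴.
Effective length L_e = KL = 0.7×3.95 m = 2765 mm.
Euler critical load P_cr = π²EI/L_e² = π²×111000×1.052×10^7/2765² = 1.508×10^6 N.
P_allow = P_cr/n = 1.508×10^6/3.7 = 407500 N.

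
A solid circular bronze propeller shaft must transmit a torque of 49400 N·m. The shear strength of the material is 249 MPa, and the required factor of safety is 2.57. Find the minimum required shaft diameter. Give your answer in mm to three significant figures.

Allowable shear stress τ_allow = 249/2.57 = 96.89 MPa.
For a solid shaft τ = 16T/(πd³), so d³ = 16T/(π τ_allow) = 16×4.9400×10^7/(π×96.89) = 2.597×10^6 mm³.
d = (2.597×10^6)^(1/3) = 137.4 mm.

d = 137 mm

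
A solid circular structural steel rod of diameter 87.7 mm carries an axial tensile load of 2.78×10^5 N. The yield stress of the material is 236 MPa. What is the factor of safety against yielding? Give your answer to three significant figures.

n = 5.13

A = πd²/4 = 6041 mm².
σ = F/A = 278000/6041 = 46.02 MPa.
n = 236/46.02 = 5.128.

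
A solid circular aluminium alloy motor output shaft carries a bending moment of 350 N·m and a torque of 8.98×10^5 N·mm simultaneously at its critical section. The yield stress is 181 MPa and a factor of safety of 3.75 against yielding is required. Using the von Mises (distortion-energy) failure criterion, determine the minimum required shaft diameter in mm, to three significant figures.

σ_allow = σ_y/n = 181/3.75 = 48.27 MPa.
For a solid shaft σ_b = 32M/(πd³) and τ = 16T/(πd³), so the von Mises stress is σ' = (16/πd³)·√(4M²+3T²).
√(4M²+3T²) = √(4×(350000)² + 3×(898000)²) = 1.706×10^6 N·mm.
d³ = 16×1.706×10^6/(π×48.27) = 180000 mm³.
d = 56.46 mm.

d = 56.5 mm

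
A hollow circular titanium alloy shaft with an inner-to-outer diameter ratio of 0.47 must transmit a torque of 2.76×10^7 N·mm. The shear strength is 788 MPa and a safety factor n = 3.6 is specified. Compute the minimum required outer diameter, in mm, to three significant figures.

d_o = 87.7 mm

τ_allow = 788/3.6 = 218.9 MPa.
For a hollow shaft τ = 16T/[πd_o³(1−k⁴)] with k = 0.47, so 1−k⁴ = 0.9512.
d_o³ = 16T/[π τ_allow (1−k⁴)] = 16×2.7600×10^7/(π×218.9×0.9512) = 675100 mm³.
d_o = 87.73 mm.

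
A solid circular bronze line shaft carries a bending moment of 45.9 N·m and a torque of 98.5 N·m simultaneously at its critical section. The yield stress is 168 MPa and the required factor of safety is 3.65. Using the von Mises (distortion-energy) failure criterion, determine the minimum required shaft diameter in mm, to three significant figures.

d = 27.8 mm

σ_allow = σ_y/n = 168/3.65 = 46.03 MPa.
For a solid shaft σ_b = 32M/(πd³) and τ = 16T/(πd³), so the von Mises stress is σ' = (16/πd³)·√(4M²+3T²).
√(4M²+3T²) = √(4×(45900)² + 3×(98500)²) = 193700 N·mm.
d³ = 16×193700/(π×46.03) = 21440 mm³.
d = 27.78 mm.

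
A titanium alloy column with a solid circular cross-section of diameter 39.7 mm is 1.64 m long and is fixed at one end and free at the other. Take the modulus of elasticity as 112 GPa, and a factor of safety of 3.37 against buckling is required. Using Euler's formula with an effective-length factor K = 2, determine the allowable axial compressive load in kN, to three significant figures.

I = πd⁴/64 = π×39.7⁴/64 = 121900 mm⁴.
Effective length L_e = KL = 2×1.64 m = 3280 mm.
Euler critical load P_cr = π²EI/L_e² = π²×112000×121900/3280² = 12530 N.
P_allow = P_cr/n = 12530/3.37 = 3718 N.

P_allow = 3.72 kN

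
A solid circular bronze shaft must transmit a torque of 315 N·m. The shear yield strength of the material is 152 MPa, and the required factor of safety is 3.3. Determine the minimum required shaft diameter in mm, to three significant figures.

Allowable shear stress τ_allow = 152/3.3 = 46.06 MPa.
For a solid shaft τ = 16T/(πd³), so d³ = 16T/(π τ_allow) = 16×315000/(π×46.06) = 34830 mm³.
d = (34830)^(1/3) = 32.66 mm.

d = 32.7 mm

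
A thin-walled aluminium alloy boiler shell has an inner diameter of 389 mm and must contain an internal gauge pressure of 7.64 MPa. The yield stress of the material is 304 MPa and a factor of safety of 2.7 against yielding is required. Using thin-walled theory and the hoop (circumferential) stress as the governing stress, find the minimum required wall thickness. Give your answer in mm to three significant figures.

t = 13.2 mm

σ_allow = 304/2.7 = 112.6 MPa.
Hoop stress σ_h = pD/(2t), so t = pD/(2σ_allow) = 7.64×389/(2×112.6) = 13.20 mm.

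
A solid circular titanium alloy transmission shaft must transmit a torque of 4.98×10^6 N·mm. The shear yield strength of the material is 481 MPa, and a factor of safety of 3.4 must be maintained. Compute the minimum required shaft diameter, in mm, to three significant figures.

d = 56.4 mm

Allowable shear stress τ_allow = 481/3.4 = 141.5 MPa.
For a solid shaft τ = 16T/(πd³), so d³ = 16T/(π τ_allow) = 16×4980000/(π×141.5) = 179300 mm³.
d = (179300)^(1/3) = 56.39 mm.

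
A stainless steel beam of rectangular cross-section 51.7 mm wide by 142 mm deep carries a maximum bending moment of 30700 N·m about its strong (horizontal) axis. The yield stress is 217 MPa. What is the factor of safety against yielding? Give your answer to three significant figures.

n = 1.23

Section modulus S = bh²/6 = 51.7×142²/6 = 173700 mm³.
σ = M/S = 3.0700×10^7/173700 = 176.7 MPa.
n = 217/176.7 = 1.228.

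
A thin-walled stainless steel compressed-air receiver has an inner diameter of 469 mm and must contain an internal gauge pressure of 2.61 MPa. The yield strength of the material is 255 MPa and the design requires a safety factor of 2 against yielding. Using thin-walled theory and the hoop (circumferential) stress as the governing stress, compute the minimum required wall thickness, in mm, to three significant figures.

σ_allow = 255/2 = 127.5 MPa.
Hoop stress σ_h = pD/(2t), so t = pD/(2σ_allow) = 2.61×469/(2×127.5) = 4.800 mm.

t = 4.80 mm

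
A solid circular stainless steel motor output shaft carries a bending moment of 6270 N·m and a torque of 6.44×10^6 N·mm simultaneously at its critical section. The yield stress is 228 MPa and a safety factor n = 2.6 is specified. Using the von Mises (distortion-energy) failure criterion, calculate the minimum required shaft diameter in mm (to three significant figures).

d = 99.2 mm

σ_allow = σ_y/n = 228/2.6 = 87.69 MPa.
For a solid shaft σ_b = 32M/(πd³) and τ = 16T/(πd³), so the von Mises stress is σ' = (16/πd³)·√(4M²+3T²).
√(4M²+3T²) = √(4×(6.270×10^6)² + 3×(6.440×10^6)²) = 1.678×10^7 N·mm.
d³ = 16×1.678×10^7/(π×87.69) = 974700 mm³.
d = 99.15 mm.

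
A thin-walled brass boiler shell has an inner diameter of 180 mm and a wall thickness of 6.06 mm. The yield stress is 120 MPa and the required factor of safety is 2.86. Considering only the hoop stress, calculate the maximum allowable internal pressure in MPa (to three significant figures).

σ_allow = 120/2.86 = 41.96 MPa.
σ_h = pD/(2t) → p_allow = 2σ_allow t/D = 2×41.96×6.06/180 = 2.825 MPa.

p_allow = 2.83 MPa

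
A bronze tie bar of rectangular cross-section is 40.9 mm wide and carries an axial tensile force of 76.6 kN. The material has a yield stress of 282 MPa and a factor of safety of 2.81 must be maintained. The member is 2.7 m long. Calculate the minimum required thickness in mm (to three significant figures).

t = 18.7 mm

σ_allow = 282/2.81 = 100.4 MPa.
Required area A = F/σ_allow = 76600/100.4 = 763.3 mm².
t = A/w = 763.3/40.9 = 18.66 mm.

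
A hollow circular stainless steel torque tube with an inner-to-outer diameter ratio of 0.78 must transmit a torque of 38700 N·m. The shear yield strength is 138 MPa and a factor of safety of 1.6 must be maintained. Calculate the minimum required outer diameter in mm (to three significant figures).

d_o = 154 mm

τ_allow = 138/1.6 = 86.25 MPa.
For a hollow shaft τ = 16T/[πd_o³(1−k⁴)] with k = 0.78, so 1−k⁴ = 0.6298.
d_o³ = 16T/[π τ_allow (1−k⁴)] = 16×3.8700×10^7/(π×86.25×0.6298) = 3.628×10^6 mm³.
d_o = 153.7 mm.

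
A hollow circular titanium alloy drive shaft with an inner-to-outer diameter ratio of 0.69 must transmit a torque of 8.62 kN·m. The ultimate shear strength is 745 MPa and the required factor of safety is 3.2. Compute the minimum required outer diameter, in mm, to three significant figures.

d_o = 62.5 mm

τ_allow = 745/3.2 = 232.8 MPa.
For a hollow shaft τ = 16T/[πd_o³(1−k⁴)] with k = 0.69, so 1−k⁴ = 0.7733.
d_o³ = 16T/[π τ_allow (1−k⁴)] = 16×8620000/(π×232.8×0.7733) = 243800 mm³.
d_o = 62.47 mm.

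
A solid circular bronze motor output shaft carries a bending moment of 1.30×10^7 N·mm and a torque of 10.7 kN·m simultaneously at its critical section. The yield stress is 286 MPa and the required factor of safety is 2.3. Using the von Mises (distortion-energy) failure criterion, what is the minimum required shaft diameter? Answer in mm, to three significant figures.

d = 109 mm

σ_allow = σ_y/n = 286/2.3 = 124.3 MPa.
For a solid shaft σ_b = 32M/(πd³) and τ = 16T/(πd³), so the von Mises stress is σ' = (16/πd³)·√(4M²+3T²).
√(4M²+3T²) = √(4×(1.300×10^7)² + 3×(1.070×10^7)²) = 3.193×10^7 N·mm.
d³ = 16×3.193×10^7/(π×124.3) = 1.308×10^6 mm³.
d = 109.4 mm.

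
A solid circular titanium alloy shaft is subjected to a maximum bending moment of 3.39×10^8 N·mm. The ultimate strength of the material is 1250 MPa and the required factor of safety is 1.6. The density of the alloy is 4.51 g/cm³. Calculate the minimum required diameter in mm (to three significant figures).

σ_allow = 1250/1.6 = 781.2 MPa.
For a solid circular section σ = 32M/(πd³), so d³ = 32M/(π σ_allow) = 32×3.3900×10^8/(π×781.2) = 4.420×10^6 mm³.
d = 164.1 mm.

d = 164 mm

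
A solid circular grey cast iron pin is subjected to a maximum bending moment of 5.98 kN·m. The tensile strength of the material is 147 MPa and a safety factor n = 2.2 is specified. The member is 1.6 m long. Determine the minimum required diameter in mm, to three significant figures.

σ_allow = 147/2.2 = 66.82 MPa.
For a solid circular section σ = 32M/(πd³), so d³ = 32M/(π σ_allow) = 32×5980000/(π×66.82) = 911600 mm³.
d = 96.96 mm.

d = 97.0 mm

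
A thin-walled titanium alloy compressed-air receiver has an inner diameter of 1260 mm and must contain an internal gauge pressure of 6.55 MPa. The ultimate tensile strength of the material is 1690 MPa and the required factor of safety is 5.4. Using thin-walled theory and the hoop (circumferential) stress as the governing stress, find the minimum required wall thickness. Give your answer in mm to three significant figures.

σ_allow = 1690/5.4 = 313.0 MPa.
Hoop stress σ_h = pD/(2t), so t = pD/(2σ_allow) = 6.55×1260/(2×313.0) = 13.19 mm.

t = 13.2 mm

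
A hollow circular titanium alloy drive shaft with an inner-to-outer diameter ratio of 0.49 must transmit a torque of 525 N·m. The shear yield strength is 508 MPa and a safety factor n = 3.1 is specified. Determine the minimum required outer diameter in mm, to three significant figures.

d_o = 25.9 mm

τ_allow = 508/3.1 = 163.9 MPa.
For a hollow shaft τ = 16T/[πd_o³(1−k⁴)] with k = 0.49, so 1−k⁴ = 0.9424.
d_o³ = 16T/[π τ_allow (1−k⁴)] = 16×525000/(π×163.9×0.9424) = 17310 mm³.
d_o = 25.87 mm.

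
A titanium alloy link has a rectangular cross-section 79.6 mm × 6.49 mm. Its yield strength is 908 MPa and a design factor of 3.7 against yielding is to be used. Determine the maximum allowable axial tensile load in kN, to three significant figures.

σ_allow = 908/3.7 = 245.4 MPa.
A = 79.6×6.49 = 516.6 mm².
F_allow = σ_allow × A = 245.4×516.6 = 126800 N.

F_allow = 127 kN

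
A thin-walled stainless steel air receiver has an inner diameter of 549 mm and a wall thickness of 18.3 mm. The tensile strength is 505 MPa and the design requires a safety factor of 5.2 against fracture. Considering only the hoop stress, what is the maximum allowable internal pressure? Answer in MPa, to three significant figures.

σ_allow = 505/5.2 = 97.12 MPa.
σ_h = pD/(2t) → p_allow = 2σ_allow t/D = 2×97.12×18.3/549 = 6.474 MPa.

p_allow = 6.47 MPa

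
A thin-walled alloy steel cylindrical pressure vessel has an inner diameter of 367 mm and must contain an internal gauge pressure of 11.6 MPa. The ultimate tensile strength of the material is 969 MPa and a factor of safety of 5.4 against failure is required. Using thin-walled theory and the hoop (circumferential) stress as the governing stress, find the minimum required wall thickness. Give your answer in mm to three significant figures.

t = 11.9 mm

σ_allow = 969/5.4 = 179.4 MPa.
Hoop stress σ_h = pD/(2t), so t = pD/(2σ_allow) = 11.6×367/(2×179.4) = 11.86 mm.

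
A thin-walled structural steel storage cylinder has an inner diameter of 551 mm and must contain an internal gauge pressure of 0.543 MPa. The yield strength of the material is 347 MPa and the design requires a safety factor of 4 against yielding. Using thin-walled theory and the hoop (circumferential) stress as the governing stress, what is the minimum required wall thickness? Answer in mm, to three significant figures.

σ_allow = 347/4 = 86.75 MPa.
Hoop stress σ_h = pD/(2t), so t = pD/(2σ_allow) = 0.543×551/(2×86.75) = 1.724 mm.

t = 1.72 mm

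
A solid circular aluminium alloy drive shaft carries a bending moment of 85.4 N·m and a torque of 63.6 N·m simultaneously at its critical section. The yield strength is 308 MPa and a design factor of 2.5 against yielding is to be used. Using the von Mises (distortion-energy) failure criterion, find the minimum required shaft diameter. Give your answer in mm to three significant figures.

d = 20.3 mm

σ_allow = σ_y/n = 308/2.5 = 123.2 MPa.
For a solid shaft σ_b = 32M/(πd³) and τ = 16T/(πd³), so the von Mises stress is σ' = (16/πd³)·√(4M²+3T²).
√(4M²+3T²) = √(4×(85400)² + 3×(63600)²) = 203200 N·mm.
d³ = 16×203200/(π×123.2) = 8402 mm³.
d = 20.33 mm.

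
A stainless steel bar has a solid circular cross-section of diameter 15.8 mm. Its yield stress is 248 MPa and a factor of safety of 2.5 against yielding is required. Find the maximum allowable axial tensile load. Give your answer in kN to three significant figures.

σ_allow = 248/2.5 = 99.20 MPa.
A = πd²/4 = π×15.8²/4 = 196.1 mm².
F_allow = σ_allow × A = 99.20×196.1 = 19450 N.

F_allow = 19.4 kN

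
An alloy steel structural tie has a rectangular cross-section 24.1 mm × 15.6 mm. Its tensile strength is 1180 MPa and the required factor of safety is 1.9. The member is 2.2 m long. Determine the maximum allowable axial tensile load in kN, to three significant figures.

σ_allow = 1180/1.9 = 621.1 MPa.
A = 24.1×15.6 = 376.0 mm².
F_allow = σ_allow × A = 621.1×376.0 = 233500 N.

F_allow = 233 kN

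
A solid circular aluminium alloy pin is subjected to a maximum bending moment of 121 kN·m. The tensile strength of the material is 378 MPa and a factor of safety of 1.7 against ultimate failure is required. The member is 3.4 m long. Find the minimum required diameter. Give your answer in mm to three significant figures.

d = 177 mm

σ_allow = 378/1.7 = 222.4 MPa.
For a solid circular section σ = 32M/(πd³), so d³ = 32M/(π σ_allow) = 32×1.2100×10^8/(π×222.4) = 5.543×10^6 mm³.
d = 177.0 mm.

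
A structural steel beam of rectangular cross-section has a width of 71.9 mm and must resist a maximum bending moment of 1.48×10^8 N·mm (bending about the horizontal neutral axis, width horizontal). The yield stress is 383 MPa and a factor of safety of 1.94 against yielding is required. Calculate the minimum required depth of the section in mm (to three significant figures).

h = 250 mm

σ_allow = 383/1.94 = 197.4 MPa.
For a rectangular section σ = 6M/(bh²), so h² = 6M/(b σ_allow) = 6×1.4800×10^8/(71.9×197.4) = 62560 mm².
h = 250.1 mm.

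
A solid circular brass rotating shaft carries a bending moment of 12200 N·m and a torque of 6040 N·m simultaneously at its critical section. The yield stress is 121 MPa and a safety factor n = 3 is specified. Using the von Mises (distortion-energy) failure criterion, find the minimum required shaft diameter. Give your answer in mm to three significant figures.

d = 150 mm

σ_allow = σ_y/n = 121/3 = 40.33 MPa.
For a solid shaft σ_b = 32M/(πd³) and τ = 16T/(πd³), so the von Mises stress is σ' = (16/πd³)·√(4M²+3T²).
√(4M²+3T²) = √(4×(1.220×10^7)² + 3×(6.040×10^6)²) = 2.655×10^7 N·mm.
d³ = 16×2.655×10^7/(π×40.33) = 3.352×10^6 mm³.
d = 149.7 mm.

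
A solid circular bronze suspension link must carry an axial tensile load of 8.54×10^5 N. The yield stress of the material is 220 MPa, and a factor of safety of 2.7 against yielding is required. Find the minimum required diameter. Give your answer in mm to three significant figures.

d = 116 mm

Allowable stress σ_allow = 220/2.7 = 81.48 MPa.
Required area A = F/σ_allow = 854000/81.48 = 10480 mm².
A = πd²/4 → d = √(4A/π) = 115.5 mm.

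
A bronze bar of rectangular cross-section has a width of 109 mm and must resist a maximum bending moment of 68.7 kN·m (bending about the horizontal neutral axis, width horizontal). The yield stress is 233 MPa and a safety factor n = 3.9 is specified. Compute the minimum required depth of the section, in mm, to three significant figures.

h = 252 mm

σ_allow = 233/3.9 = 59.74 MPa.
For a rectangular section σ = 6M/(bh²), so h² = 6M/(b σ_allow) = 6×6.8700×10^7/(109×59.74) = 63300 mm².
h = 251.6 mm.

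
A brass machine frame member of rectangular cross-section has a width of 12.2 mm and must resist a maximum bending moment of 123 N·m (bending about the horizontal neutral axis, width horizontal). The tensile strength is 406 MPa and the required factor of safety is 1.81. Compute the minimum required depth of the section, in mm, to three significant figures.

h = 16.4 mm

σ_allow = 406/1.81 = 224.3 MPa.
For a rectangular section σ = 6M/(bh²), so h² = 6M/(b σ_allow) = 6×123000/(12.2×224.3) = 269.7 mm².
h = 16.42 mm.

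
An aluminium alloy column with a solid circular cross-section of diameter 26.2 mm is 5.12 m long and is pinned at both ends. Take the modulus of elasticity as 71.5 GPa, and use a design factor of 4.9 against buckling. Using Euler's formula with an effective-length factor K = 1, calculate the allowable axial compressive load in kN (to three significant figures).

P_allow = 0.127 kN

I = πd⁴/64 = π×26.2⁴/64 = 23130 mm⁴.
Effective length L_e = KL = 1×5.12 m = 5120 mm.
Euler critical load P_cr = π²EI/L_e² = π²×71500×23130/5120² = 622.6 N.
P_allow = P_cr/n = 622.6/4.9 = 127.1 N.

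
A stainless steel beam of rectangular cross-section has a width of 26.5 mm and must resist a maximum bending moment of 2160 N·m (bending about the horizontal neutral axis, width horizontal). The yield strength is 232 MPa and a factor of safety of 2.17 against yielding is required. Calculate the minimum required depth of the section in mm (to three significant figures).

h = 67.6 mm

σ_allow = 232/2.17 = 106.9 MPa.
For a rectangular section σ = 6M/(bh²), so h² = 6M/(b σ_allow) = 6×2160000/(26.5×106.9) = 4574 mm².
h = 67.63 mm.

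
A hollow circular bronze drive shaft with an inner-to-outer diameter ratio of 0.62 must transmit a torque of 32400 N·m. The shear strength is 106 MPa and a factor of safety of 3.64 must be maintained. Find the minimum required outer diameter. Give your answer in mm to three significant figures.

d_o = 188 mm

τ_allow = 106/3.64 = 29.12 MPa.
For a hollow shaft τ = 16T/[πd_o³(1−k⁴)] with k = 0.62, so 1−k⁴ = 0.8522.
d_o³ = 16T/[π τ_allow (1−k⁴)] = 16×3.2400×10^7/(π×29.12×0.8522) = 6.649×10^6 mm³.
d_o = 188.0 mm.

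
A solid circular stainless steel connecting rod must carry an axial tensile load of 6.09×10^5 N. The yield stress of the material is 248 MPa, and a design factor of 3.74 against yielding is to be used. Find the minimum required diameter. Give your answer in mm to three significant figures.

d = 108 mm

Allowable stress σ_allow = 248/3.74 = 66.31 MPa.
Required area A = F/σ_allow = 609000/66.31 = 9184 mm².
A = πd²/4 → d = √(4A/π) = 108.1 mm.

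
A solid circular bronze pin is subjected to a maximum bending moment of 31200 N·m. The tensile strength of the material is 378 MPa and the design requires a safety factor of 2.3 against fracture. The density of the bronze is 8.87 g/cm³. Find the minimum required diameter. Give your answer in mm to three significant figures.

d = 125 mm

σ_allow = 378/2.3 = 164.3 MPa.
For a solid circular section σ = 32M/(πd³), so d³ = 32M/(π σ_allow) = 32×3.1200×10^7/(π×164.3) = 1.934×10^6 mm³.
d = 124.6 mm.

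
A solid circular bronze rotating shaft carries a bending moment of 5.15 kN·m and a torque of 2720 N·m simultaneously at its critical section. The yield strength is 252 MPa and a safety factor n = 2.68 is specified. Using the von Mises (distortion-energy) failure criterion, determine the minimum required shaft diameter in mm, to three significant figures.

d = 85.0 mm

σ_allow = σ_y/n = 252/2.68 = 94.03 MPa.
For a solid shaft σ_b = 32M/(πd³) and τ = 16T/(πd³), so the von Mises stress is σ' = (16/πd³)·√(4M²+3T²).
√(4M²+3T²) = √(4×(5.150×10^6)² + 3×(2.720×10^6)²) = 1.133×10^7 N·mm.
d³ = 16×1.133×10^7/(π×94.03) = 613500 mm³.
d = 84.97 mm.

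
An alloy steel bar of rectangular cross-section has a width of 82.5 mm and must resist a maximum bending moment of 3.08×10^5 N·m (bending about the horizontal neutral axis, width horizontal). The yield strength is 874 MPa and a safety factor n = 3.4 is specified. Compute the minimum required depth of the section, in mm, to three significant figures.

h = 295 mm

σ_allow = 874/3.4 = 257.1 MPa.
For a rectangular section σ = 6M/(bh²), so h² = 6M/(b σ_allow) = 6×3.0800×10^8/(82.5×257.1) = 87140 mm².
h = 295.2 mm.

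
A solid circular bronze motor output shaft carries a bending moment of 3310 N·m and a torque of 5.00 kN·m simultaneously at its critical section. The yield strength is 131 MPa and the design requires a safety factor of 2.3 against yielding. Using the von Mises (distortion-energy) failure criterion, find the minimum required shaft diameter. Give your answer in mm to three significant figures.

d = 99.2 mm

σ_allow = σ_y/n = 131/2.3 = 56.96 MPa.
For a solid shaft σ_b = 32M/(πd³) and τ = 16T/(πd³), so the von Mises stress is σ' = (16/πd³)·√(4M²+3T²).
√(4M²+3T²) = √(4×(3.310×10^6)² + 3×(5.000×10^6)²) = 1.090×10^7 N·mm.
d³ = 16×1.090×10^7/(π×56.96) = 974700 mm³.
d = 99.15 mm.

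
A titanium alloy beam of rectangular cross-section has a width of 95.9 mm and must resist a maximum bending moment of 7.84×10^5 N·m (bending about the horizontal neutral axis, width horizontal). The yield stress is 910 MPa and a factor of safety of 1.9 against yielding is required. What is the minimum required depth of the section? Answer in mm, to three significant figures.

h = 320 mm

σ_allow = 910/1.9 = 478.9 MPa.
For a rectangular section σ = 6M/(bh²), so h² = 6M/(b σ_allow) = 6×7.8400×10^8/(95.9×478.9) = 102400 mm².
h = 320.0 mm.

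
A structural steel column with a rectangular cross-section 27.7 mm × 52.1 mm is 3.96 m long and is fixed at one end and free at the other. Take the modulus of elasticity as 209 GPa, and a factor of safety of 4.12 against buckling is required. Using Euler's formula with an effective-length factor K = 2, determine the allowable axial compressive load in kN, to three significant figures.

P_allow = 0.737 kN

Buckling occurs about the weak axis: I_min = h·b³/12 = 52.1×27.7³/12 = 92280 mm⁴ (b = 27.7 mm is the smaller dimension).
Effective length L_e = KL = 2×3.96 m = 7920 mm.
Euler critical load P_cr = π²EI/L_e² = π²×209000×92280/7920² = 3035 N.
P_allow = P_cr/n = 3035/4.12 = 736.5 N.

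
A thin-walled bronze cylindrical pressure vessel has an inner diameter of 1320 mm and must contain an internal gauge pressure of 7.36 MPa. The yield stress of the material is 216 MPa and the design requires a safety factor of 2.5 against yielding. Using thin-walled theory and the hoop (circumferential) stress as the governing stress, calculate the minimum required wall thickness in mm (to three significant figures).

σ_allow = 216/2.5 = 86.40 MPa.
Hoop stress σ_h = pD/(2t), so t = pD/(2σ_allow) = 7.36×1320/(2×86.40) = 56.22 mm.

t = 56.2 mm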